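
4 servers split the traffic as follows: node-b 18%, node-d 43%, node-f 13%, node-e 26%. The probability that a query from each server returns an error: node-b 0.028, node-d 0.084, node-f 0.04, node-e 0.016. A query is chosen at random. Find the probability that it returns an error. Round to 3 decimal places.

By Bayes' rule, posterior ∝ prior × likelihood:
  node-b: 0.18 × 0.028 = 0.00504
  node-d: 0.43 × 0.084 = 0.03612
  node-f: 0.13 × 0.04 = 0.0052
  node-e: 0.26 × 0.016 = 0.00416
P(error) = 0.00504 + 0.03612 + 0.0052 + 0.00416 = 0.05052 → 0.051.

0.051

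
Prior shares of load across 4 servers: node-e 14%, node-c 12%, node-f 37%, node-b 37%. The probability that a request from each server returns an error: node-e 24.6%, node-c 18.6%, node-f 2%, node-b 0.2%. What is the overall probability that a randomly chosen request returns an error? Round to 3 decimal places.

0.065

Unnormalized posteriors (prior × likelihood):
  node-e: 0.14 × 0.246 = 0.03444
  node-c: 0.12 × 0.186 = 0.02232
  node-f: 0.37 × 0.02 = 0.0074
  node-b: 0.37 × 0.002 = 0.00074
P(error) = 0.03444 + 0.02232 + 0.0074 + 0.00074 = 0.0649 → 0.065.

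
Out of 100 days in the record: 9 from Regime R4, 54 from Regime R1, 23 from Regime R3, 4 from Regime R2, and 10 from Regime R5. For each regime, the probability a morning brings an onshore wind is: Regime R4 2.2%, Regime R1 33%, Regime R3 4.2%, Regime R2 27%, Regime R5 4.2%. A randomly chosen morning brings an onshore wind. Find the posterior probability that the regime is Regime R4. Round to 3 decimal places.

0.010

Compute prior × likelihood for every hypothesis:
  Regime R4: 0.09 × 0.022 = 0.00198
  Regime R1: 0.54 × 0.33 = 0.1782
  Regime R3: 0.23 × 0.042 = 0.00966
  Regime R2: 0.04 × 0.27 = 0.0108
  Regime R5: 0.1 × 0.042 = 0.0042
Normalizing constant = 0.20484.
P(Regime R4 | evidence) = 0.00198 / 0.20484 ≈ 0.010.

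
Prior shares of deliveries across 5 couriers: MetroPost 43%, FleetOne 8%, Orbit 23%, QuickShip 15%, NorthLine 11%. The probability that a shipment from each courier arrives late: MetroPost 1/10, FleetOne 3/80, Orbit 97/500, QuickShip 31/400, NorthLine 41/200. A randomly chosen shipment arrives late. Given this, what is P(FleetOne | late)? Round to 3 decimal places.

By Bayes' rule, posterior ∝ prior × likelihood:
  MetroPost: 0.43 × 0.1 = 0.043
  FleetOne: 0.08 × 0.0375 = 0.003
  Orbit: 0.23 × 0.194 = 0.04462
  QuickShip: 0.15 × 0.0775 = 0.011625
  NorthLine: 0.11 × 0.205 = 0.02255
Total = 0.124795.
P(FleetOne | evidence) = 0.003 / 0.124795 ≈ 0.024.

0.024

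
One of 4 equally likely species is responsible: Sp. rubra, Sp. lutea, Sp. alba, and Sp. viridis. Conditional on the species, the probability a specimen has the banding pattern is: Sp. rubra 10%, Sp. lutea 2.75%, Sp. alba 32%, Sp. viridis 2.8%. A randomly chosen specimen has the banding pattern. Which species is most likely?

Since the prior is uniform, the posterior is proportional to the likelihood:
  Sp. rubra: 0.1
  Sp. lutea: 0.0275
  Sp. alba: 0.32
  Sp. viridis: 0.028
Normalizing constant = 0.4755.
Largest term belongs to Sp. alba, so Sp. alba is most probable.

Sp. alba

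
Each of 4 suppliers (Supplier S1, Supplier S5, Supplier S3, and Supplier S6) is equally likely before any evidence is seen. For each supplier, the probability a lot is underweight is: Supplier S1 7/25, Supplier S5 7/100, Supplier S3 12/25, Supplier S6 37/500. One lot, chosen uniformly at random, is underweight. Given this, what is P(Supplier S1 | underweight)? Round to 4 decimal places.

Since the prior is uniform, the posterior is proportional to the likelihood:
  Supplier S1: 0.28
  Supplier S5: 0.07
  Supplier S3: 0.48
  Supplier S6: 0.074
Sum = 0.904.
P(Supplier S1 | evidence) = 0.28 / 0.904 ≈ 0.3097.

0.3097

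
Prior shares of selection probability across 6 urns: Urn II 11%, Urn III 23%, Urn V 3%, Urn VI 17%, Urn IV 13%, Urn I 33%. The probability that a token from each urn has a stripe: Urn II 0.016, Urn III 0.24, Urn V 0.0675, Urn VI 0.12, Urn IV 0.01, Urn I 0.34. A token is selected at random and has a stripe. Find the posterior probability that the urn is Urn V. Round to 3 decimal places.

0.010

Prior × likelihood for each hypothesis:
  Urn II: 0.11 × 0.016 = 0.00176
  Urn III: 0.23 × 0.24 = 0.0552
  Urn V: 0.03 × 0.0675 = 0.002025
  Urn VI: 0.17 × 0.12 = 0.0204
  Urn IV: 0.13 × 0.01 = 0.0013
  Urn I: 0.33 × 0.34 = 0.1122
Normalizing constant = 0.192885.
P(Urn V | evidence) = 0.002025 / 0.192885 ≈ 0.010.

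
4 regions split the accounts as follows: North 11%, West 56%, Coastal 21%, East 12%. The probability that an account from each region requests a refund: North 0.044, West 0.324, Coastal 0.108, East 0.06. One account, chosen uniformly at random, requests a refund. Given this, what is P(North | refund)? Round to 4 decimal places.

0.0224

By Bayes' rule, posterior ∝ prior × likelihood:
  North: 0.11 × 0.044 = 0.00484
  West: 0.56 × 0.324 = 0.18144
  Coastal: 0.21 × 0.108 = 0.02268
  East: 0.12 × 0.06 = 0.0072
Total = 0.21616.
P(North | evidence) = 0.00484 / 0.21616 ≈ 0.0224.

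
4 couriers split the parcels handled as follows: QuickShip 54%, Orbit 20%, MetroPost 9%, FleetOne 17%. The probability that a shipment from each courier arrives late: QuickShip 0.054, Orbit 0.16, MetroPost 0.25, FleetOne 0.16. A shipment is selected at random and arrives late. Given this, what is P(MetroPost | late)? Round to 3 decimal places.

0.203

Unnormalized posteriors (prior × likelihood):
  QuickShip: 0.54 × 0.054 = 0.02916
  Orbit: 0.2 × 0.16 = 0.032
  MetroPost: 0.09 × 0.25 = 0.0225
  FleetOne: 0.17 × 0.16 = 0.0272
Total = 0.11086.
P(MetroPost | evidence) = 0.0225 / 0.11086 ≈ 0.203.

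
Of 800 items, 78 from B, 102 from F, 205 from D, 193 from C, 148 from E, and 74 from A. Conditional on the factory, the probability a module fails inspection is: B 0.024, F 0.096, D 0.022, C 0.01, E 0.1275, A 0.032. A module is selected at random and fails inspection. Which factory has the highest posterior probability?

Prior × likelihood for each hypothesis:
  B: 0.0975 × 0.024 = 0.00234
  F: 0.1275 × 0.096 = 0.01224
  D: 0.25625 × 0.022 = 0.0056375
  C: 0.24125 × 0.01 = 0.0024125
  E: 0.185 × 0.1275 = 0.0235875
  A: 0.0925 × 0.032 = 0.00296
Total = 0.0491775.
Largest term belongs to E, so E is most probable.

E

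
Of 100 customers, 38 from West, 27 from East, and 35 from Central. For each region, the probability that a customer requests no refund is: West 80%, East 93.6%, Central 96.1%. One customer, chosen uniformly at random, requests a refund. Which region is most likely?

West

Taking complements, P(refund | each) = West 0.2, East 0.064, Central 0.039.
Prior × likelihood for each hypothesis:
  West: 0.38 × 0.2 = 0.076
  East: 0.27 × 0.064 = 0.01728
  Central: 0.35 × 0.039 = 0.01365
Normalizing constant = 0.10693.
Largest term belongs to West, so West is most probable.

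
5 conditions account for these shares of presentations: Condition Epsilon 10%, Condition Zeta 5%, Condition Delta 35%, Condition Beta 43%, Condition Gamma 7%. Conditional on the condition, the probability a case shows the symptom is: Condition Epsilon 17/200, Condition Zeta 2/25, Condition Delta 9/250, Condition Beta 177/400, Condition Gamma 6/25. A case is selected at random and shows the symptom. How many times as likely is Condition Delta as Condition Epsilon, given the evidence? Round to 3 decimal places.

Prior × likelihood for each hypothesis:
  Condition Epsilon: 0.1 × 0.085 = 0.0085
  Condition Zeta: 0.05 × 0.08 = 0.004
  Condition Delta: 0.35 × 0.036 = 0.0126
  Condition Beta: 0.43 × 0.4425 = 0.190275
  Condition Gamma: 0.07 × 0.24 = 0.0168
Sum = 0.232175.
The ratio is 0.0126 / 0.0085 (the normalizer cancels) = 1.482.

1.482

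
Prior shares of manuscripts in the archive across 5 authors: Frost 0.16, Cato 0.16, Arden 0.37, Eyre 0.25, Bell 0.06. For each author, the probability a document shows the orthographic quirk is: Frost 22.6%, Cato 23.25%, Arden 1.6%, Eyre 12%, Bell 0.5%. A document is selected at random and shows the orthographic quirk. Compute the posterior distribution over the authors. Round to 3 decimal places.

Compute prior × likelihood for every hypothesis:
  Frost: 0.16 × 0.226 = 0.03616
  Cato: 0.16 × 0.2325 = 0.0372
  Arden: 0.37 × 0.016 = 0.00592
  Eyre: 0.25 × 0.12 = 0.03
  Bell: 0.06 × 0.005 = 0.0003
Normalizing constant = 0.10958.
P(Frost | quirk) = 0.03616/0.10958 ≈ 0.330
P(Cato | quirk) = 0.0372/0.10958 ≈ 0.339
P(Arden | quirk) = 0.00592/0.10958 ≈ 0.054
P(Eyre | quirk) = 0.03/0.10958 ≈ 0.274
P(Bell | quirk) = 0.0003/0.10958 ≈ 0.003

Frost 0.330, Cato 0.339, Arden 0.054, Eyre 0.274, Bell 0.003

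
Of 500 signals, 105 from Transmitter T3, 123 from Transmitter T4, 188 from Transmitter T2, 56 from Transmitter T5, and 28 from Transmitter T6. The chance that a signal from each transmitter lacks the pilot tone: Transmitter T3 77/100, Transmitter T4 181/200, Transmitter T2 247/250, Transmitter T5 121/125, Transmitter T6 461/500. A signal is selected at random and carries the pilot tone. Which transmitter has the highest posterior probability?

Taking complements, P(pilot | each) = Transmitter T3 0.23, Transmitter T4 0.095, Transmitter T2 0.012, Transmitter T5 0.032, Transmitter T6 0.078.
Unnormalized posteriors (prior × likelihood):
  Transmitter T3: 0.21 × 0.23 = 0.0483
  Transmitter T4: 0.246 × 0.095 = 0.02337
  Transmitter T2: 0.376 × 0.012 = 0.004512
  Transmitter T5: 0.112 × 0.032 = 0.003584
  Transmitter T6: 0.056 × 0.078 = 0.004368
Normalizing constant = 0.084134.
Largest term belongs to Transmitter T3, so Transmitter T3 is most probable.

Transmitter T3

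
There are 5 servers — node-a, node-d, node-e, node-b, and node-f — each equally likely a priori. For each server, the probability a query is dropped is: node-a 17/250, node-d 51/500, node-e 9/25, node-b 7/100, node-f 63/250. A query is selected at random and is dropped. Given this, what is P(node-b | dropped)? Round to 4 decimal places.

0.0822

With a uniform prior (1/5 each), posterior ∝ likelihood:
  node-a: 0.068
  node-d: 0.102
  node-e: 0.36
  node-b: 0.07
  node-f: 0.252
Total = 0.852.
P(node-b | evidence) = 0.07 / 0.852 ≈ 0.0822.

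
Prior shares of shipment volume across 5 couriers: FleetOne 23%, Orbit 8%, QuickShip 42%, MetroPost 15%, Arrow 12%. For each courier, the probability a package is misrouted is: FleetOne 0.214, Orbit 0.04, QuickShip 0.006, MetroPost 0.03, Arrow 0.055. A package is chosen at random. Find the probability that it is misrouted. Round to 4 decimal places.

Prior × likelihood for each hypothesis:
  FleetOne: 0.23 × 0.214 = 0.04922
  Orbit: 0.08 × 0.04 = 0.0032
  QuickShip: 0.42 × 0.006 = 0.00252
  MetroPost: 0.15 × 0.03 = 0.0045
  Arrow: 0.12 × 0.055 = 0.0066
P(misrouted) = 0.04922 + 0.0032 + 0.00252 + 0.0045 + 0.0066 = 0.06604 → 0.0660.

0.0660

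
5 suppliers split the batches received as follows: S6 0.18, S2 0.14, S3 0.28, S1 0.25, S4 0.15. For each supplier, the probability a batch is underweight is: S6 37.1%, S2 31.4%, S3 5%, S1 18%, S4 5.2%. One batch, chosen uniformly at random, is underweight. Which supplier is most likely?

S6

Prior × likelihood for each hypothesis:
  S6: 0.18 × 0.371 = 0.06678
  S2: 0.14 × 0.314 = 0.04396
  S3: 0.28 × 0.05 = 0.014
  S1: 0.25 × 0.18 = 0.045
  S4: 0.15 × 0.052 = 0.0078
Normalizing constant = 0.17754.
Largest term belongs to S6, so S6 is most probable.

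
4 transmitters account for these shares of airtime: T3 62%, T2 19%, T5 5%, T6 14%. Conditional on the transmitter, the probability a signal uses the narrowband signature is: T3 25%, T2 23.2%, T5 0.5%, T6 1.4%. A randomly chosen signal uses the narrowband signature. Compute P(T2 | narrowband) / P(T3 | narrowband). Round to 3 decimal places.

Unnormalized posteriors (prior × likelihood):
  T3: 0.62 × 0.25 = 0.155
  T2: 0.19 × 0.232 = 0.04408
  T5: 0.05 × 0.005 = 0.00025
  T6: 0.14 × 0.014 = 0.00196
Total = 0.20129.
The ratio is 0.04408 / 0.155 (the normalizer cancels) = 0.284.

0.284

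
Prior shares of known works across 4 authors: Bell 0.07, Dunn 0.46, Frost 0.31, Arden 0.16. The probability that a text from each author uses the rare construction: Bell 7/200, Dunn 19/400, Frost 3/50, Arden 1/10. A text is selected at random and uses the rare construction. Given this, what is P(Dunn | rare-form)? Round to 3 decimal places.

Compute prior × likelihood for every hypothesis:
  Bell: 0.07 × 0.035 = 0.00245
  Dunn: 0.46 × 0.0475 = 0.02185
  Frost: 0.31 × 0.06 = 0.0186
  Arden: 0.16 × 0.1 = 0.016
Sum = 0.0589.
P(Dunn | evidence) = 0.02185 / 0.0589 ≈ 0.371.

0.371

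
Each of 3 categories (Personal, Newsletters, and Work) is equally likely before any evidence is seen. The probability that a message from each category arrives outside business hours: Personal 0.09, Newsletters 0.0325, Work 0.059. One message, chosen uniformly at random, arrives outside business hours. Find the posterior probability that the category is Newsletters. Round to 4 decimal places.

0.1791

With a uniform prior (1/3 each), posterior ∝ likelihood:
  Personal: 0.09
  Newsletters: 0.0325
  Work: 0.059
Normalizing constant = 0.1815.
P(Newsletters | evidence) = 0.0325 / 0.1815 ≈ 0.1791.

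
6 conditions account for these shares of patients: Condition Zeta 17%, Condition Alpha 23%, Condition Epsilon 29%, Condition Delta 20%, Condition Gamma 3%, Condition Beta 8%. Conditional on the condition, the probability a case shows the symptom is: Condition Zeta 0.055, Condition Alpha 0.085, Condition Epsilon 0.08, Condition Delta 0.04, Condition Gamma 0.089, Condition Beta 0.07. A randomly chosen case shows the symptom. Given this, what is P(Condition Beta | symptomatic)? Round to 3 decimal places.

0.082

Unnormalized posteriors (prior × likelihood):
  Condition Zeta: 0.17 × 0.055 = 0.00935
  Condition Alpha: 0.23 × 0.085 = 0.01955
  Condition Epsilon: 0.29 × 0.08 = 0.0232
  Condition Delta: 0.2 × 0.04 = 0.008
  Condition Gamma: 0.03 × 0.089 = 0.00267
  Condition Beta: 0.08 × 0.07 = 0.0056
Total = 0.06837.
P(Condition Beta | evidence) = 0.0056 / 0.06837 ≈ 0.082.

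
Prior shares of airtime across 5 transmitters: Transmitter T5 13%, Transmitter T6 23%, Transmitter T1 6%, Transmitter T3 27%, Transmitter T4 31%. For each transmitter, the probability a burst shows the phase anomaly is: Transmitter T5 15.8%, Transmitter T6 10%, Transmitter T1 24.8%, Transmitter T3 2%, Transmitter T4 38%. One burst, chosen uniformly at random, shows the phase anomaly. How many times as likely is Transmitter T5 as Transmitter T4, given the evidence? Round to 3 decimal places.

Prior × likelihood for each hypothesis:
  Transmitter T5: 0.13 × 0.158 = 0.02054
  Transmitter T6: 0.23 × 0.1 = 0.023
  Transmitter T1: 0.06 × 0.248 = 0.01488
  Transmitter T3: 0.27 × 0.02 = 0.0054
  Transmitter T4: 0.31 × 0.38 = 0.1178
Total = 0.18162.
The ratio is 0.02054 / 0.1178 (the normalizer cancels) = 0.174.

0.174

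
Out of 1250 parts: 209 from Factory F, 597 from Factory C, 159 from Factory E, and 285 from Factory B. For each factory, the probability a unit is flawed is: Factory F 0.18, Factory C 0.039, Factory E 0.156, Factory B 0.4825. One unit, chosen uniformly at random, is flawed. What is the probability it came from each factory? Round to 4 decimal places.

Factory F 0.1685, Factory C 0.1043, Factory E 0.1111, Factory B 0.6160

Unnormalized posteriors (prior × likelihood):
  Factory F: 0.1672 × 0.18 = 0.030096
  Factory C: 0.4776 × 0.039 = 0.0186264
  Factory E: 0.1272 × 0.156 = 0.0198432
  Factory B: 0.228 × 0.4825 = 0.11001
Normalizing constant = 0.1785756.
P(Factory F | flawed) = 0.030096/0.1785756 ≈ 0.1685
P(Factory C | flawed) = 0.0186264/0.1785756 ≈ 0.1043
P(Factory E | flawed) = 0.0198432/0.1785756 ≈ 0.1111
P(Factory B | flawed) = 0.11001/0.1785756 ≈ 0.6160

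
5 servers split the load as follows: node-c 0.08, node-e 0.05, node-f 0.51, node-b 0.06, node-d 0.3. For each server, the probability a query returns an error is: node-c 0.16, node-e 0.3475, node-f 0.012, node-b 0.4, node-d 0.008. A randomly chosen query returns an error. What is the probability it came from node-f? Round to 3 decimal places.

0.098

Unnormalized posteriors (prior × likelihood):
  node-c: 0.08 × 0.16 = 0.0128
  node-e: 0.05 × 0.3475 = 0.017375
  node-f: 0.51 × 0.012 = 0.00612
  node-b: 0.06 × 0.4 = 0.024
  node-d: 0.3 × 0.008 = 0.0024
Sum = 0.062695.
P(node-f | evidence) = 0.00612 / 0.062695 ≈ 0.098.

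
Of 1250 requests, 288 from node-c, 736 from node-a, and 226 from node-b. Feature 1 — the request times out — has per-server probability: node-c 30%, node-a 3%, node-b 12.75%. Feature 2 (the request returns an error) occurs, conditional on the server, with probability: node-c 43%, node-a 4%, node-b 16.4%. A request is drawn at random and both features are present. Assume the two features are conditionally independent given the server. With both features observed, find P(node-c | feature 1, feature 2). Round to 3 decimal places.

0.869

Unnormalized posteriors (prior × likelihood):
  node-c: 0.2304 × 0.3 × 0.43 = 0.0297216
  node-a: 0.5888 × 0.03 × 0.04 = 0.00070656
  node-b: 0.1808 × 0.1275 × 0.164 = 0.003780528
Sum = 0.034208688.
P(node-c | evidence) = 0.0297216 / 0.034208688 ≈ 0.869.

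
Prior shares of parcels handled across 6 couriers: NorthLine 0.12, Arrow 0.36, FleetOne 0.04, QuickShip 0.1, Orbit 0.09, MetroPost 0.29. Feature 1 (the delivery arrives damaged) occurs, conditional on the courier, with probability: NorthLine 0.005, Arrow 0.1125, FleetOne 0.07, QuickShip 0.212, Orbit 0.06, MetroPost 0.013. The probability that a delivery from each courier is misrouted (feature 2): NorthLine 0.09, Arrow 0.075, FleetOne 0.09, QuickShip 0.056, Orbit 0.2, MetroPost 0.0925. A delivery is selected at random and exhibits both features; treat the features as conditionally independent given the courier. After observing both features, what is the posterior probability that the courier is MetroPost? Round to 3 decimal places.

0.059

By Bayes' rule, posterior ∝ prior × likelihood:
  NorthLine: 0.12 × 0.005 × 0.09 = 0.000054
  Arrow: 0.36 × 0.1125 × 0.075 = 0.0030375
  FleetOne: 0.04 × 0.07 × 0.09 = 0.000252
  QuickShip: 0.1 × 0.212 × 0.056 = 0.0011872
  Orbit: 0.09 × 0.06 × 0.2 = 0.00108
  MetroPost: 0.29 × 0.013 × 0.0925 = 0.000348725
Total = 0.005959425.
P(MetroPost | evidence) = 0.000348725 / 0.005959425 ≈ 0.059.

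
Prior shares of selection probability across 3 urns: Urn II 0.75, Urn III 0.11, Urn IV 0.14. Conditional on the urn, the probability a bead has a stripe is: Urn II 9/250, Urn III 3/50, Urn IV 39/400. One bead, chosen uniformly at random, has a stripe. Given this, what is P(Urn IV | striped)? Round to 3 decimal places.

By Bayes' rule, posterior ∝ prior × likelihood:
  Urn II: 0.75 × 0.036 = 0.027
  Urn III: 0.11 × 0.06 = 0.0066
  Urn IV: 0.14 × 0.0975 = 0.01365
Sum = 0.04725.
P(Urn IV | evidence) = 0.01365 / 0.04725 ≈ 0.289.

0.289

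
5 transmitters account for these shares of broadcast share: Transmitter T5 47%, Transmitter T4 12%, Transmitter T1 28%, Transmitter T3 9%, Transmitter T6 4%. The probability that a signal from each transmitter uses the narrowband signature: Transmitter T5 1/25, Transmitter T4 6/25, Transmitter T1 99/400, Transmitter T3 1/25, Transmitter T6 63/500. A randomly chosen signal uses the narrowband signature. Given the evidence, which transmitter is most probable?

Transmitter T1

Unnormalized posteriors (prior × likelihood):
  Transmitter T5: 0.47 × 0.04 = 0.0188
  Transmitter T4: 0.12 × 0.24 = 0.0288
  Transmitter T1: 0.28 × 0.2475 = 0.0693
  Transmitter T3: 0.09 × 0.04 = 0.0036
  Transmitter T6: 0.04 × 0.126 = 0.00504
Total = 0.12554.
Largest term belongs to Transmitter T1, so Transmitter T1 is most probable.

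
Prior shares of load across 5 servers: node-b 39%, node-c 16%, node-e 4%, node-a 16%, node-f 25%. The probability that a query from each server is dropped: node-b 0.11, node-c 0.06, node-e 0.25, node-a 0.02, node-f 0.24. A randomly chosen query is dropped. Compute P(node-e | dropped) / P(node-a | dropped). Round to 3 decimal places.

Prior × likelihood for each hypothesis:
  node-b: 0.39 × 0.11 = 0.0429
  node-c: 0.16 × 0.06 = 0.0096
  node-e: 0.04 × 0.25 = 0.01
  node-a: 0.16 × 0.02 = 0.0032
  node-f: 0.25 × 0.24 = 0.06
Normalizing constant = 0.1257.
The ratio is 0.01 / 0.0032 (the normalizer cancels) = 3.125.

3.125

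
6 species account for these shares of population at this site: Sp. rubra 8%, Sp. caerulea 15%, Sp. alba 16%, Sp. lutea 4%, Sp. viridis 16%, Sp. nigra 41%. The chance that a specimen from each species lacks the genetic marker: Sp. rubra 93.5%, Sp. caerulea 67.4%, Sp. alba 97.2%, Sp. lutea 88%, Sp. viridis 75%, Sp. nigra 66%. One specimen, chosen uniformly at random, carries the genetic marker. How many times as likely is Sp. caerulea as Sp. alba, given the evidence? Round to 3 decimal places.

10.915

Taking complements, P(marker | each) = Sp. rubra 0.065, Sp. caerulea 0.326, Sp. alba 0.028, Sp. lutea 0.12, Sp. viridis 0.25, Sp. nigra 0.34.
Unnormalized posteriors (prior × likelihood):
  Sp. rubra: 0.08 × 0.065 = 0.0052
  Sp. caerulea: 0.15 × 0.326 = 0.0489
  Sp. alba: 0.16 × 0.028 = 0.00448
  Sp. lutea: 0.04 × 0.12 = 0.0048
  Sp. viridis: 0.16 × 0.25 = 0.04
  Sp. nigra: 0.41 × 0.34 = 0.1394
Sum = 0.24278.
The ratio is 0.0489 / 0.00448 (the normalizer cancels) = 10.915.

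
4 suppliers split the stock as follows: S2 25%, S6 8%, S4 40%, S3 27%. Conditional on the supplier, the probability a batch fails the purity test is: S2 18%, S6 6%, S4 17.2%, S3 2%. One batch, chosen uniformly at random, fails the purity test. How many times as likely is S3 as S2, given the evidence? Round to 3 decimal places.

By Bayes' rule, posterior ∝ prior × likelihood:
  S2: 0.25 × 0.18 = 0.045
  S6: 0.08 × 0.06 = 0.0048
  S4: 0.4 × 0.172 = 0.0688
  S3: 0.27 × 0.02 = 0.0054
Total = 0.124.
The ratio is 0.0054 / 0.045 (the normalizer cancels) = 0.120.

0.120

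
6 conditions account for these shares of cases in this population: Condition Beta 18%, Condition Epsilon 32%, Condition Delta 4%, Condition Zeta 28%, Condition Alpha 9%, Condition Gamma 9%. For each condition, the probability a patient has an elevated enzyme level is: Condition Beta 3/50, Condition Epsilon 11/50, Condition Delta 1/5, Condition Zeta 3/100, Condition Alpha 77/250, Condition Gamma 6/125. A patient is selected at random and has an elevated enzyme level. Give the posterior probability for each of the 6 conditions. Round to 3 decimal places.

Condition Beta 0.083, Condition Epsilon 0.543, Condition Delta 0.062, Condition Zeta 0.065, Condition Alpha 0.214, Condition Gamma 0.033

Compute prior × likelihood for every hypothesis:
  Condition Beta: 0.18 × 0.06 = 0.0108
  Condition Epsilon: 0.32 × 0.22 = 0.0704
  Condition Delta: 0.04 × 0.2 = 0.008
  Condition Zeta: 0.28 × 0.03 = 0.0084
  Condition Alpha: 0.09 × 0.308 = 0.02772
  Condition Gamma: 0.09 × 0.048 = 0.00432
Normalizing constant = 0.12964.
P(Condition Beta | elevated) = 0.0108/0.12964 ≈ 0.083
P(Condition Epsilon | elevated) = 0.0704/0.12964 ≈ 0.543
P(Condition Delta | elevated) = 0.008/0.12964 ≈ 0.062
P(Condition Zeta | elevated) = 0.0084/0.12964 ≈ 0.065
P(Condition Alpha | elevated) = 0.02772/0.12964 ≈ 0.214
P(Condition Gamma | elevated) = 0.00432/0.12964 ≈ 0.033
(Check: 0.083+0.543+0.062+0.065+0.214+0.033 = 1.000.)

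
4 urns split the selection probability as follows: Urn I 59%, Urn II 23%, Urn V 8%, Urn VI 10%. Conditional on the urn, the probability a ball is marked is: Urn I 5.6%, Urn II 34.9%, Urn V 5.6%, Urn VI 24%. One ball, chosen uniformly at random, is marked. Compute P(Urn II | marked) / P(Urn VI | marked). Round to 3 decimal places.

3.345

Prior × likelihood for each hypothesis:
  Urn I: 0.59 × 0.056 = 0.03304
  Urn II: 0.23 × 0.349 = 0.08027
  Urn V: 0.08 × 0.056 = 0.00448
  Urn VI: 0.1 × 0.24 = 0.024
Sum = 0.14179.
The ratio is 0.08027 / 0.024 (the normalizer cancels) = 3.345.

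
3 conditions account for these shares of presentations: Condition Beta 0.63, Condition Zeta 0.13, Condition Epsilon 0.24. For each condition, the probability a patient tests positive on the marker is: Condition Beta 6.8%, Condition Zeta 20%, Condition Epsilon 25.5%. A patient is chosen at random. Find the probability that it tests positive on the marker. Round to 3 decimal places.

0.130

Prior × likelihood for each hypothesis:
  Condition Beta: 0.63 × 0.068 = 0.04284
  Condition Zeta: 0.13 × 0.2 = 0.026
  Condition Epsilon: 0.24 × 0.255 = 0.0612
P(marker-positive) = 0.04284 + 0.026 + 0.0612 = 0.13004 → 0.130.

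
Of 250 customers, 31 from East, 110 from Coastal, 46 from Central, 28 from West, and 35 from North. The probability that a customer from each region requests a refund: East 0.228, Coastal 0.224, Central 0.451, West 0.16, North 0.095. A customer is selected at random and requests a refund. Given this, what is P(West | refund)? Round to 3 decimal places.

0.074

By Bayes' rule, posterior ∝ prior × likelihood:
  East: 0.124 × 0.228 = 0.028272
  Coastal: 0.44 × 0.224 = 0.09856
  Central: 0.184 × 0.451 = 0.082984
  West: 0.112 × 0.16 = 0.01792
  North: 0.14 × 0.095 = 0.0133
Sum = 0.241036.
P(West | evidence) = 0.01792 / 0.241036 ≈ 0.074.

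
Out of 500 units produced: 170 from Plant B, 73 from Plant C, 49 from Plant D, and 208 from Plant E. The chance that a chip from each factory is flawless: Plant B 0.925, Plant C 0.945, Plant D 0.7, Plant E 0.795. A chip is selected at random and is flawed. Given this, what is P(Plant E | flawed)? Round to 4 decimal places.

Taking complements, P(flawed | each) = Plant B 0.075, Plant C 0.055, Plant D 0.3, Plant E 0.205.
Unnormalized posteriors (prior × likelihood):
  Plant B: 0.34 × 0.075 = 0.0255
  Plant C: 0.146 × 0.055 = 0.00803
  Plant D: 0.098 × 0.3 = 0.0294
  Plant E: 0.416 × 0.205 = 0.08528
Total = 0.14821.
P(Plant E | evidence) = 0.08528 / 0.14821 ≈ 0.5754.

0.5754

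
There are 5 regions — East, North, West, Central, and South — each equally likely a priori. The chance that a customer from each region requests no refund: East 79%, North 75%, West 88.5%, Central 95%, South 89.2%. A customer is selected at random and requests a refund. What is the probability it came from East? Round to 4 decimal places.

Taking complements, P(refund | each) = East 0.21, North 0.25, West 0.115, Central 0.05, South 0.108.
With a uniform prior (1/5 each), posterior ∝ likelihood:
  East: 0.21
  North: 0.25
  West: 0.115
  Central: 0.05
  South: 0.108
Normalizing constant = 0.733.
P(East | evidence) = 0.21 / 0.733 ≈ 0.2865.

0.2865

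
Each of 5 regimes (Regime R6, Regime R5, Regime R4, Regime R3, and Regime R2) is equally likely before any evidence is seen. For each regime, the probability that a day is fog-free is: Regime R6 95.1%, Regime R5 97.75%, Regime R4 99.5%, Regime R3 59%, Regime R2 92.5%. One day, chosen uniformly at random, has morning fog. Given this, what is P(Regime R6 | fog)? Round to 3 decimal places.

Taking complements, P(fog | each) = Regime R6 0.049, Regime R5 0.0225, Regime R4 0.005, Regime R3 0.41, Regime R2 0.075.
With a uniform prior (1/5 each), posterior ∝ likelihood:
  Regime R6: 0.049
  Regime R5: 0.0225
  Regime R4: 0.005
  Regime R3: 0.41
  Regime R2: 0.075
Normalizing constant = 0.5615.
P(Regime R6 | evidence) = 0.049 / 0.5615 ≈ 0.087.

0.087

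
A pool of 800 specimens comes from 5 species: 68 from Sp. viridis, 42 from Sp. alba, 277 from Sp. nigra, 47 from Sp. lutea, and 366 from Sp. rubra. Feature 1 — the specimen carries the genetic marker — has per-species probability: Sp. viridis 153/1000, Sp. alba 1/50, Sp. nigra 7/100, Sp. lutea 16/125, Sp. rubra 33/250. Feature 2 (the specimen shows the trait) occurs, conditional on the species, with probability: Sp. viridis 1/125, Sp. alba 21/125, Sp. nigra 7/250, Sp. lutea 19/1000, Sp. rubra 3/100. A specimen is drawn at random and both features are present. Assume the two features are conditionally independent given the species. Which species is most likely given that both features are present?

Sp. rubra

Prior × likelihood for each hypothesis:
  Sp. viridis: 0.085 × 0.153 × 0.008 = 0.00010404
  Sp. alba: 0.0525 × 0.02 × 0.168 = 0.0001764
  Sp. nigra: 0.34625 × 0.07 × 0.028 = 0.00067865
  Sp. lutea: 0.05875 × 0.128 × 0.019 = 0.00014288
  Sp. rubra: 0.4575 × 0.132 × 0.03 = 0.0018117
Total = 0.00291367.
Largest term belongs to Sp. rubra, so Sp. rubra is most probable.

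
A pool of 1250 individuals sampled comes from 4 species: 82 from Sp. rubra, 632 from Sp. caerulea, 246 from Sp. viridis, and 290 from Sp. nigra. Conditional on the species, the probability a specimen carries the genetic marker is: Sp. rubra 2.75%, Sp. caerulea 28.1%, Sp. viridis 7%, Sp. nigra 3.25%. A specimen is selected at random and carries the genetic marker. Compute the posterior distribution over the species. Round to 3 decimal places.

Sp. rubra 0.011, Sp. caerulea 0.860, Sp. viridis 0.083, Sp. nigra 0.046

Unnormalized posteriors (prior × likelihood):
  Sp. rubra: 0.0656 × 0.0275 = 0.001804
  Sp. caerulea: 0.5056 × 0.281 = 0.1420736
  Sp. viridis: 0.1968 × 0.07 = 0.013776
  Sp. nigra: 0.232 × 0.0325 = 0.00754
Normalizing constant = 0.1651936.
P(Sp. rubra | marker) = 0.001804/0.1651936 ≈ 0.011
P(Sp. caerulea | marker) = 0.1420736/0.1651936 ≈ 0.860
P(Sp. viridis | marker) = 0.013776/0.1651936 ≈ 0.083
P(Sp. nigra | marker) = 0.00754/0.1651936 ≈ 0.046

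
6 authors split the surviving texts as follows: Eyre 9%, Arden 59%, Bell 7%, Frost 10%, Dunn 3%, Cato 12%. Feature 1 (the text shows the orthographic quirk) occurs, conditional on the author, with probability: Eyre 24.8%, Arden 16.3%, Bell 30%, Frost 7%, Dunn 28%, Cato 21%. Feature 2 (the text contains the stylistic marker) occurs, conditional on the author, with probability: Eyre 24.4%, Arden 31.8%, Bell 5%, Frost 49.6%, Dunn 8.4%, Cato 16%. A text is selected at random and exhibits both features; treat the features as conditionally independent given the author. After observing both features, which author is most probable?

Compute prior × likelihood for every hypothesis:
  Eyre: 0.09 × 0.248 × 0.244 = 0.00544608
  Arden: 0.59 × 0.163 × 0.318 = 0.03058206
  Bell: 0.07 × 0.3 × 0.05 = 0.00105
  Frost: 0.1 × 0.07 × 0.496 = 0.003472
  Dunn: 0.03 × 0.28 × 0.084 = 0.0007056
  Cato: 0.12 × 0.21 × 0.16 = 0.004032
Total = 0.04528774.
Largest term belongs to Arden, so Arden is most probable.

Arden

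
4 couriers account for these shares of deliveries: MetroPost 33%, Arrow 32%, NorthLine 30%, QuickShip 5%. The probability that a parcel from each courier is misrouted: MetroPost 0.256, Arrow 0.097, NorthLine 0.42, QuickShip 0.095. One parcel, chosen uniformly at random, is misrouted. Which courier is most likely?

Compute prior × likelihood for every hypothesis:
  MetroPost: 0.33 × 0.256 = 0.08448
  Arrow: 0.32 × 0.097 = 0.03104
  NorthLine: 0.3 × 0.42 = 0.126
  QuickShip: 0.05 × 0.095 = 0.00475
Normalizing constant = 0.24627.
Largest term belongs to NorthLine, so NorthLine is most probable.

NorthLine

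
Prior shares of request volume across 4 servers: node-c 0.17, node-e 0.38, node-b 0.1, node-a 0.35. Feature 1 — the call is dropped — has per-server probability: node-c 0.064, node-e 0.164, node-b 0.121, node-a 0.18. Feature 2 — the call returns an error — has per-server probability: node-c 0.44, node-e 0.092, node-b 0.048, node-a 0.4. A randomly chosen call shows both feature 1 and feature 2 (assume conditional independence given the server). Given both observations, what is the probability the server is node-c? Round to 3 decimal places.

Compute prior × likelihood for every hypothesis:
  node-c: 0.17 × 0.064 × 0.44 = 0.0047872
  node-e: 0.38 × 0.164 × 0.092 = 0.00573344
  node-b: 0.1 × 0.121 × 0.048 = 0.0005808
  node-a: 0.35 × 0.18 × 0.4 = 0.0252
Total = 0.03630144.
P(node-c | evidence) = 0.0047872 / 0.03630144 ≈ 0.132.

0.132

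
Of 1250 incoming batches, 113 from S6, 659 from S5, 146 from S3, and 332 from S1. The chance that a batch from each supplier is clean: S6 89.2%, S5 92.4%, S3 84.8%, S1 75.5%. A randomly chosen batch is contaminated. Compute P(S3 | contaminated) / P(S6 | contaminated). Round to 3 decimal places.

Taking complements, P(contaminated | each) = S6 0.108, S5 0.076, S3 0.152, S1 0.245.
By Bayes' rule, posterior ∝ prior × likelihood:
  S6: 0.0904 × 0.108 = 0.0097632
  S5: 0.5272 × 0.076 = 0.0400672
  S3: 0.1168 × 0.152 = 0.0177536
  S1: 0.2656 × 0.245 = 0.065072
Total = 0.132656.
The ratio is 0.0177536 / 0.0097632 (the normalizer cancels) = 1.818.

1.818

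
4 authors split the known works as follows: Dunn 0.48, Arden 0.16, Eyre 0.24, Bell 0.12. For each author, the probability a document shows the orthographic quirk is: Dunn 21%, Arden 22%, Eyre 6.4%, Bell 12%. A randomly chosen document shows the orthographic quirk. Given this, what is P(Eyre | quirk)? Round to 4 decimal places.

Unnormalized posteriors (prior × likelihood):
  Dunn: 0.48 × 0.21 = 0.1008
  Arden: 0.16 × 0.22 = 0.0352
  Eyre: 0.24 × 0.064 = 0.01536
  Bell: 0.12 × 0.12 = 0.0144
Normalizing constant = 0.16576.
P(Eyre | evidence) = 0.01536 / 0.16576 ≈ 0.0927.

0.0927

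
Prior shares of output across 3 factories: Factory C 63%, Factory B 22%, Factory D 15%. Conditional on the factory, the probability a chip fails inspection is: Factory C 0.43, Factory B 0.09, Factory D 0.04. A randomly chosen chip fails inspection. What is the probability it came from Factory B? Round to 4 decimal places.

Prior × likelihood for each hypothesis:
  Factory C: 0.63 × 0.43 = 0.2709
  Factory B: 0.22 × 0.09 = 0.0198
  Factory D: 0.15 × 0.04 = 0.006
Total = 0.2967.
P(Factory B | evidence) = 0.0198 / 0.2967 ≈ 0.0667.

0.0667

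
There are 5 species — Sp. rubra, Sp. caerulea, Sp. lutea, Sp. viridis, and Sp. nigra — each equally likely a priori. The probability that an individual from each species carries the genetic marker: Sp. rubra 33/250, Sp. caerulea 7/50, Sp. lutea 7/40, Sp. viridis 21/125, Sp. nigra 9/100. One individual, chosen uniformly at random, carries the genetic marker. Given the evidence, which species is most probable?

Sp. lutea

Since the prior is uniform, the posterior is proportional to the likelihood:
  Sp. rubra: 0.132
  Sp. caerulea: 0.14
  Sp. lutea: 0.175
  Sp. viridis: 0.168
  Sp. nigra: 0.09
Normalizing constant = 0.705.
Largest term belongs to Sp. lutea, so Sp. lutea is most probable.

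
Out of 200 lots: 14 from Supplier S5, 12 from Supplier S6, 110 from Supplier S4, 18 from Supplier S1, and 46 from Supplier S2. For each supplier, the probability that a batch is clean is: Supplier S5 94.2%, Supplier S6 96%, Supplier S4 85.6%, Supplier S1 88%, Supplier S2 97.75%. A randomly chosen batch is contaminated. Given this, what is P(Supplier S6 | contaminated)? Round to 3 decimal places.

Taking complements, P(contaminated | each) = Supplier S5 0.058, Supplier S6 0.04, Supplier S4 0.144, Supplier S1 0.12, Supplier S2 0.0225.
Unnormalized posteriors (prior × likelihood):
  Supplier S5: 0.07 × 0.058 = 0.00406
  Supplier S6: 0.06 × 0.04 = 0.0024
  Supplier S4: 0.55 × 0.144 = 0.0792
  Supplier S1: 0.09 × 0.12 = 0.0108
  Supplier S2: 0.23 × 0.0225 = 0.005175
Total = 0.101635.
P(Supplier S6 | evidence) = 0.0024 / 0.101635 ≈ 0.024.

0.024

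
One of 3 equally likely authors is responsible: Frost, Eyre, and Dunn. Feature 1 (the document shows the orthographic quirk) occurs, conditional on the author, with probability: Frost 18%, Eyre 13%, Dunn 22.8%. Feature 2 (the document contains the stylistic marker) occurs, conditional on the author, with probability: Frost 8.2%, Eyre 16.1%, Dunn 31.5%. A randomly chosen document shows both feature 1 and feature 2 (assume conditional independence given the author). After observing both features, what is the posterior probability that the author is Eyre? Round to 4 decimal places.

With a uniform prior (1/3 each), posterior ∝ likelihood:
  Frost: 0.18 × 0.082 = 0.01476
  Eyre: 0.13 × 0.161 = 0.02093
  Dunn: 0.228 × 0.315 = 0.07182
Normalizing constant = 0.10751.
P(Eyre | evidence) = 0.02093 / 0.10751 ≈ 0.1947.

0.1947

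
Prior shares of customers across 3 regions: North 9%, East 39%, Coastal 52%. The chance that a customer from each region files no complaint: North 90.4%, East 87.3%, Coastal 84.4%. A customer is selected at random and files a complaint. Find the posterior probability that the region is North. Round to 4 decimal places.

0.0620

Taking complements, P(complaint | each) = North 0.096, East 0.127, Coastal 0.156.
By Bayes' rule, posterior ∝ prior × likelihood:
  North: 0.09 × 0.096 = 0.00864
  East: 0.39 × 0.127 = 0.04953
  Coastal: 0.52 × 0.156 = 0.08112
Total = 0.13929.
P(North | evidence) = 0.00864 / 0.13929 ≈ 0.0620.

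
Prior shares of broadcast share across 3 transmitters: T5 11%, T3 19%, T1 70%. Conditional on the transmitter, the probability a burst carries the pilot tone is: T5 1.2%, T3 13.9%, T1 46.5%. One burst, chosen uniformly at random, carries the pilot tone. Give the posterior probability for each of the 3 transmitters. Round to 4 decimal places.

T5 0.0037, T3 0.0748, T1 0.9215

Unnormalized posteriors (prior × likelihood):
  T5: 0.11 × 0.012 = 0.00132
  T3: 0.19 × 0.139 = 0.02641
  T1: 0.7 × 0.465 = 0.3255
Sum = 0.35323.
P(T5 | pilot) = 0.00132/0.35323 ≈ 0.0037
P(T3 | pilot) = 0.02641/0.35323 ≈ 0.0748
P(T1 | pilot) = 0.3255/0.35323 ≈ 0.9215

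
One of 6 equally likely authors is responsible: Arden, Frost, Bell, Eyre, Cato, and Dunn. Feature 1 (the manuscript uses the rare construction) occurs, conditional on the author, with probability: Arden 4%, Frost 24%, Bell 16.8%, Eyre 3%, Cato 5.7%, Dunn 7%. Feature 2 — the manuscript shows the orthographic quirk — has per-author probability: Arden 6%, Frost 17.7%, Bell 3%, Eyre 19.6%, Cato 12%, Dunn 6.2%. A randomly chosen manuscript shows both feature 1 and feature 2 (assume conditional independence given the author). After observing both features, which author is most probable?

Frost

With a uniform prior (1/6 each), posterior ∝ likelihood:
  Arden: 0.04 × 0.06 = 0.0024
  Frost: 0.24 × 0.177 = 0.04248
  Bell: 0.168 × 0.03 = 0.00504
  Eyre: 0.03 × 0.196 = 0.00588
  Cato: 0.057 × 0.12 = 0.00684
  Dunn: 0.07 × 0.062 = 0.00434
Sum = 0.06698.
Largest term belongs to Frost, so Frost is most probable.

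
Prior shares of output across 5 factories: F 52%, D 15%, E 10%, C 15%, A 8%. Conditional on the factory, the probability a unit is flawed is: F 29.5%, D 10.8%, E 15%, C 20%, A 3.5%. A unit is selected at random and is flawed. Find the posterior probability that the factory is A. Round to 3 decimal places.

By Bayes' rule, posterior ∝ prior × likelihood:
  F: 0.52 × 0.295 = 0.1534
  D: 0.15 × 0.108 = 0.0162
  E: 0.1 × 0.15 = 0.015
  C: 0.15 × 0.2 = 0.03
  A: 0.08 × 0.035 = 0.0028
Normalizing constant = 0.2174.
P(A | evidence) = 0.0028 / 0.2174 ≈ 0.013.

0.013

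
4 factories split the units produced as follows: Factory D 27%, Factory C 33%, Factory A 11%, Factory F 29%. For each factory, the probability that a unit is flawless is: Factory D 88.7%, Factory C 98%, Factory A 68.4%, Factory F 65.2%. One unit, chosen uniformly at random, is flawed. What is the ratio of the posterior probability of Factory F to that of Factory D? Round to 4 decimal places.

3.3078

Taking complements, P(flawed | each) = Factory D 0.113, Factory C 0.02, Factory A 0.316, Factory F 0.348.
By Bayes' rule, posterior ∝ prior × likelihood:
  Factory D: 0.27 × 0.113 = 0.03051
  Factory C: 0.33 × 0.02 = 0.0066
  Factory A: 0.11 × 0.316 = 0.03476
  Factory F: 0.29 × 0.348 = 0.10092
Total = 0.17279.
The ratio is 0.10092 / 0.03051 (the normalizer cancels) = 3.3078.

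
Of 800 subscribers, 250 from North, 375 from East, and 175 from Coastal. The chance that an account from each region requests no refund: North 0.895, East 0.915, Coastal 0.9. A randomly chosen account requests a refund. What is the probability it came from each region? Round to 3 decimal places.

Taking complements, P(refund | each) = North 0.105, East 0.085, Coastal 0.1.
By Bayes' rule, posterior ∝ prior × likelihood:
  North: 0.3125 × 0.105 = 0.0328125
  East: 0.46875 × 0.085 = 0.03984375
  Coastal: 0.21875 × 0.1 = 0.021875
Total = 0.09453125.
P(North | refund) = 0.0328125/0.09453125 ≈ 0.347
P(East | refund) = 0.03984375/0.09453125 ≈ 0.421
P(Coastal | refund) = 0.021875/0.09453125 ≈ 0.231
(Check: 0.347+0.421+0.231 = 0.999.)

North 0.347, East 0.421, Coastal 0.231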